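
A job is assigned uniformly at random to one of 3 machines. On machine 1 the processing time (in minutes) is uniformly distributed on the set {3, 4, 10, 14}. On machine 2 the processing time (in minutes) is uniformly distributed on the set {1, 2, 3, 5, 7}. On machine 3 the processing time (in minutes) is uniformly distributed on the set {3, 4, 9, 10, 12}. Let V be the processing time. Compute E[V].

379/60

E[V | machine 1] = (3+4+10+14)/4 = 31/4.
E[V | machine 2] = (1+2+3+5+7)/5 = 18/5.
E[V | machine 3] = (3+4+9+10+12)/5 = 38/5.
E[V] = (1/3)·(31/4) + (1/3)·(18/5) + (1/3)·(38/5) = 379/60.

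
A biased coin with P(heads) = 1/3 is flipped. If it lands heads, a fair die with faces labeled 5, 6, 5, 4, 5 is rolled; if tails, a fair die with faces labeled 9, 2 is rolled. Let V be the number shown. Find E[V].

16/3

E[V | heads] = (5+6+5+4+5)/5 = 5.
E[V | tails] = (9+2)/2 = 11/2.
By the law of total expectation,
E[V] = (1/3)·(5) + (2/3)·(11/2) = 16/3.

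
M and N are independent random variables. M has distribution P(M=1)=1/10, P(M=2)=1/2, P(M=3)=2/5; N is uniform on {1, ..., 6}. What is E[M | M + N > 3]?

P(M + N > 3) = 53/60.
Summing M·P(x,y) over outcomes with M + N > 3 gives 21/10.
E[M | M + N > 3] = (21/10) / (53/60) = 126/53.

126/53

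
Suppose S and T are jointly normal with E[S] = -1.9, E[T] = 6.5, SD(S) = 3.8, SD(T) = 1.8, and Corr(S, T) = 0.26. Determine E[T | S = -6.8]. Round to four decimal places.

The regression of T on S has slope ρ·σ_T/σ_S and passes through (μ_S, μ_T).
E[T | S=-6.8] = 6.5 + (0.26)·(1.8/3.8)·(-6.8 − (-1.9)) = 6.5 + (0.12316)·(-4.9) = 5.8965.

5.8965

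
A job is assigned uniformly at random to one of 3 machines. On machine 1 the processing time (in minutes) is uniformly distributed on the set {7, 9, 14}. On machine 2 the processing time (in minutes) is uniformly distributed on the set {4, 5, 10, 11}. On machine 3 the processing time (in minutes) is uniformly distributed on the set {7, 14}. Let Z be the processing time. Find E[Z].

E[Z | machine 1] = (7+9+14)/3 = 10.
E[Z | machine 2] = (4+5+10+11)/4 = 15/2.
E[Z | machine 3] = (7+14)/2 = 21/2.
By the law of total expectation,
E[Z] = (1/3)·(10) + (1/3)·(15/2) + (1/3)·(21/2) = 28/3.

28/3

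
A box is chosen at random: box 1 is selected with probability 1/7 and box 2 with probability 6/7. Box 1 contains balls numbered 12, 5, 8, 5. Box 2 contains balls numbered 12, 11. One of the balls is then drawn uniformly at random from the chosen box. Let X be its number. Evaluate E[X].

153/14

E[X | box 1] = (12+5+8+5)/4 = 15/2.
E[X | box 2] = (12+11)/2 = 23/2.
E[X] = (1/7)·(15/2) + (6/7)·(23/2) = 153/14.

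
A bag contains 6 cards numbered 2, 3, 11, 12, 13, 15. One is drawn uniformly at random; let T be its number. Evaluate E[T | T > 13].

15

P(T > 13) = 1/6.
Σ over the event: 15·1/6 = 5/2.
E[T | T > 13] = (5/2) / (1/6) = 15.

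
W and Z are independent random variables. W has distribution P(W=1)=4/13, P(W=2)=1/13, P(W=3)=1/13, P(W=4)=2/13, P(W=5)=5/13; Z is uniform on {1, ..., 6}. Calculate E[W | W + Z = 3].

6/5

P(W + Z = 3) = 5/78.
Summing W·P(x,y) over outcomes with W + Z = 3 gives 1/13.
E[W | W + Z = 3] = (1/13) / (5/78) = 6/5.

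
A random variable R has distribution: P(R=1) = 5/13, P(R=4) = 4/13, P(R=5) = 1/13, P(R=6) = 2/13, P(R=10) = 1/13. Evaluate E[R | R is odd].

5/3

P(R is odd) = 6/13.
Σ over the event: 1·5/13 + 5·1/13 = 10/13.
E[R | R is odd] = (10/13) / (6/13) = 5/3.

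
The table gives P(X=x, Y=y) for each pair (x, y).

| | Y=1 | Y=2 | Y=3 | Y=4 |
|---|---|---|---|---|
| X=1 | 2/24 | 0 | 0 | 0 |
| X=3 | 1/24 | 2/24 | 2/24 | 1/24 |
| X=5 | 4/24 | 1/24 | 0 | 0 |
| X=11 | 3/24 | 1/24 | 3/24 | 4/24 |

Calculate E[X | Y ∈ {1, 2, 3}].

P(Y ∈ {1, 2, 3}) = 19/24.
Summing X·P(X=x,Y=y) over the conditioning event gives 119/24.
E[X | Y ∈ {1, 2, 3}] = (119/24) / (19/24) = 119/19.

119/19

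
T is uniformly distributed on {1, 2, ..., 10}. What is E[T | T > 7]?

9

Given T > 7, T is equally likely to be any of {8, 9, 10}.
E[T | T > 7] = (8 + 9 + 10) / 3 = 9.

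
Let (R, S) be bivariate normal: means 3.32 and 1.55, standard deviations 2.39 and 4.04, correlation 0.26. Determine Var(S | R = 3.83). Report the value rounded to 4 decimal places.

15.2183

The conditional variance in a bivariate normal is σ_S²(1 − ρ²), independent of x.
Var(S | R=3.83) = (4.04)²·(1 − (0.26)²) = 16.3216·0.9324 = 15.2183.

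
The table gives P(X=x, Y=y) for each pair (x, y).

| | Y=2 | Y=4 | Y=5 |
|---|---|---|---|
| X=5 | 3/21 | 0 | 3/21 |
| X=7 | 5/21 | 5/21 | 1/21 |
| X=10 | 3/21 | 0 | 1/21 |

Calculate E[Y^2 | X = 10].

37/4

P(X = 10) = 4/21.
Σ Y^2·P over the event = 4·(3/21) + 25·(1/21) = 37/21.
E[Y^2 | X = 10] = (37/21) / (4/21) = 37/4.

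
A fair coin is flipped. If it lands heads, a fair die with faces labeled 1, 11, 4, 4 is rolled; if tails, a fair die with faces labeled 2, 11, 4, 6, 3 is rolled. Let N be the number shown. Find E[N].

51/10

E[N | heads] = (1+11+4+4)/4 = 5.
E[N | tails] = (2+11+4+6+3)/5 = 26/5.
By the law of total expectation,
E[N] = (1/2)·(5) + (1/2)·(26/5) = 51/10.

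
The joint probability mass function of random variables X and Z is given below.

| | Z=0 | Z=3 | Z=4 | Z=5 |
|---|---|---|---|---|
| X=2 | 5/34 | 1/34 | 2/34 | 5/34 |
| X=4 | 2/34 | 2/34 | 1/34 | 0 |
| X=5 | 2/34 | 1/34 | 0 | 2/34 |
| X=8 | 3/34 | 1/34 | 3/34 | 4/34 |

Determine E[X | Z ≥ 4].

P(Z ≥ 4) = 1/2.
Σ X·P over the event = 2·(2/34) + 2·(5/34) + 4·(1/34) + 5·(2/34) + 8·(3/34) + 8·(4/34) = 42/17.
E[X | Z ≥ 4] = (42/17) / (1/2) = 84/17.

84/17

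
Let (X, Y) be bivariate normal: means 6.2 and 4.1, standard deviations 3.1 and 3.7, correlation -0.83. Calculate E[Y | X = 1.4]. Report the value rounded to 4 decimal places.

E[Y | X=x] = μ_Y + ρ(σ_Y/σ_X)(x − μ_X) for jointly normal variables.
E[Y | X=1.4] = 4.1 + (-0.83)·(3.7/3.1)·(1.4 − (6.2)) = 4.1 + (-0.99065)·(-4.8) = 8.8551.

8.8551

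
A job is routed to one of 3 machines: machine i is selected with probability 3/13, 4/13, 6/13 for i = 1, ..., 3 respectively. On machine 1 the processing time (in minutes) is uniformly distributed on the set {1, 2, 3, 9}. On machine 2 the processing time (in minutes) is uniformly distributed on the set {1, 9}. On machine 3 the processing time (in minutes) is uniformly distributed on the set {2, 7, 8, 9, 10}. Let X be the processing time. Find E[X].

E[X | machine 1] = (1+2+3+9)/4 = 15/4.
E[X | machine 2] = (1+9)/2 = 5.
E[X | machine 3] = (2+7+8+9+10)/5 = 36/5.
E[X] = (3/13)·(15/4) + (4/13)·(5) + (6/13)·(36/5) = 1489/260.

1489/260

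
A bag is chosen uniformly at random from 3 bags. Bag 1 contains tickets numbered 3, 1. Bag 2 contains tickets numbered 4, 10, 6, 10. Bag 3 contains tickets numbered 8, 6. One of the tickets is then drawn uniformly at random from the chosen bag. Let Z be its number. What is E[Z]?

11/2

E[Z | bag 1] = (3+1)/2 = 2.
E[Z | bag 2] = (4+10+6+10)/4 = 15/2.
E[Z | bag 3] = (8+6)/2 = 7.
E[Z] = (1/3)·(2) + (1/3)·(15/2) + (1/3)·(7) = 11/2.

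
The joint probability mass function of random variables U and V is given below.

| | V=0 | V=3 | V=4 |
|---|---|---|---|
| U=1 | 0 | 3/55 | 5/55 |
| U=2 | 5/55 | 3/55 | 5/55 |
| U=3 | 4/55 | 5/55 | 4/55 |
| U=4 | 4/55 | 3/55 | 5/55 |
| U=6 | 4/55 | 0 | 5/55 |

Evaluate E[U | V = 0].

P(V = 0) = 17/55.
Summing U·P(U=x,V=y) over the conditioning event gives 62/55.
E[U | V = 0] = (62/55) / (17/55) = 62/17.

62/17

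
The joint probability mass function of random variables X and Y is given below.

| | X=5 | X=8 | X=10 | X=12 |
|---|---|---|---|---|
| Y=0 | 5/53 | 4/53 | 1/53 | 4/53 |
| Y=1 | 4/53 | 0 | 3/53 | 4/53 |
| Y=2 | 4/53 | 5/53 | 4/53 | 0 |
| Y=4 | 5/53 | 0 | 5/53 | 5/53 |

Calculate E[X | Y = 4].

9

P(Y = 4) = 15/53.
Summing X·P(X=x,Y=y) over the conditioning event gives 135/53.
E[X | Y = 4] = (135/53) / (15/53) = 9.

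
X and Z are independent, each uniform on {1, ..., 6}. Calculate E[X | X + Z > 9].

16/3

Outcomes with X + Z > 9: (4,6), (5,5), (5,6), (6,4), (6,5), (6,6), each with probability 1/36.
E[X | X + Z > 9] = (4 + 5 + 5 + 6 + 6 + 6) / 6 = 16/3.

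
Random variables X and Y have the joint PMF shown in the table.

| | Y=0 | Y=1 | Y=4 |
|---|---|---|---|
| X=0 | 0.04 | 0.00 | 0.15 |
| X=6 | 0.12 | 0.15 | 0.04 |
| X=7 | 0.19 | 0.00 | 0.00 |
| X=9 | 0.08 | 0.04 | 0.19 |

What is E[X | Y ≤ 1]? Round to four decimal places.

P(Y ≤ 1) = 0.62.
Σ X·P over the event = 0·(0.04) + 6·(0.12) + 6·(0.15) + 7·(0.19) + 9·(0.08) + 9·(0.04) = 4.03.
E[X | Y ≤ 1] = (4.03) / (0.62) = 6.5000.

6.5000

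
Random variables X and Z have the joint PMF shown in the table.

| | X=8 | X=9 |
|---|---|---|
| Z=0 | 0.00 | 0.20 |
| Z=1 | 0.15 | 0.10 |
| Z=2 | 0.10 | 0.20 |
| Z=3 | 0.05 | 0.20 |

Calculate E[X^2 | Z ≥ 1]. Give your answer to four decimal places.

74.6250

P(Z ≥ 1) = 0.80.
Σ X^2·P over the event = 64·(0.15) + 64·(0.10) + 64·(0.05) + 81·(0.10) + 81·(0.20) + 81·(0.20) = 59.70.
E[X^2 | Z ≥ 1] = (59.70) / (0.80) = 74.6250.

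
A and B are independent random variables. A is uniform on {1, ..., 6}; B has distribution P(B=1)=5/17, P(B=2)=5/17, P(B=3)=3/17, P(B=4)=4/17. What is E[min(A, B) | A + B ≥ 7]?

P(A + B ≥ 7) = 20/51.
Summing min(A,B)·P(x,y) over outcomes with A + B ≥ 7 gives 56/51.
E[min(A, B) | A + B ≥ 7] = (56/51) / (20/51) = 14/5.

14/5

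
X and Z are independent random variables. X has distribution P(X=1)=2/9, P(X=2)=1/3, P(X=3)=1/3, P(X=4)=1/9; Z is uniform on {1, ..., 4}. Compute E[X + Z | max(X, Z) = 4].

P(max(X, Z) = 4) = 1/3.
Summing (X+Z)·P(x,y) over outcomes with max(X, Z) = 4 gives 25/12.
E[X + Z | max(X, Z) = 4] = (25/12) / (1/3) = 25/4.

25/4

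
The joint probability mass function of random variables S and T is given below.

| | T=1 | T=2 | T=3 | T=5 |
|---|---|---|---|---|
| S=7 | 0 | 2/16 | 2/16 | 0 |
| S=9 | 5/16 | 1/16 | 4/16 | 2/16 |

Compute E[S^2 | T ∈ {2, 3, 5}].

P(T ∈ {2, 3, 5}) = 11/16.
Summing S^2·P(S=x,T=y) over the conditioning event gives 763/16.
E[S^2 | T ∈ {2, 3, 5}] = (763/16) / (11/16) = 763/11.

763/11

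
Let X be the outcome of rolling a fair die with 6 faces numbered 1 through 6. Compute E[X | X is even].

Given X is even, X is equally likely to be any of {2, 4, 6}.
E[X | X is even] = (2 + 4 + 6) / 3 = 4.

4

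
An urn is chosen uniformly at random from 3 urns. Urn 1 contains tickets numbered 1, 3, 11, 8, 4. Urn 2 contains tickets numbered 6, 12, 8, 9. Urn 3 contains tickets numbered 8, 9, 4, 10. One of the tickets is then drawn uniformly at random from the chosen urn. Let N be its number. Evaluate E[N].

E[N | urn 1] = (1+3+11+8+4)/5 = 27/5.
E[N | urn 2] = (6+12+8+9)/4 = 35/4.
E[N | urn 3] = (8+9+4+10)/4 = 31/4.
By the law of total expectation,
E[N] = (1/3)·(27/5) + (1/3)·(35/4) + (1/3)·(31/4) = 73/10.

73/10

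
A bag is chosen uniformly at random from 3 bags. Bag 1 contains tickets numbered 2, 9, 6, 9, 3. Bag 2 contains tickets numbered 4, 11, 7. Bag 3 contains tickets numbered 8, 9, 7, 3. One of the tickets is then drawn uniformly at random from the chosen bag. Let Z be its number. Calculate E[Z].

E[Z | bag 1] = (2+9+6+9+3)/5 = 29/5.
E[Z | bag 2] = (4+11+7)/3 = 22/3.
E[Z | bag 3] = (8+9+7+3)/4 = 27/4.
By the law of total expectation,
E[Z] = (1/3)·(29/5) + (1/3)·(22/3) + (1/3)·(27/4) = 1193/180.

1193/180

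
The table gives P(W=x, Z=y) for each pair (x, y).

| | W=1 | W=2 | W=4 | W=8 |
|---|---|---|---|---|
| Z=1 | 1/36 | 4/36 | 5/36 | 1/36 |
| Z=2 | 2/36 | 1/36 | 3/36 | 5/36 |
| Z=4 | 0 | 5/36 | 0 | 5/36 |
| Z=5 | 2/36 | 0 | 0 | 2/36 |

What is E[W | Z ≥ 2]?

P(Z ≥ 2) = 25/36.
Σ W·P over the event = 1·(2/36) + 1·(2/36) + 2·(1/36) + 2·(5/36) + 4·(3/36) + 8·(5/36) + 8·(5/36) + 8·(2/36) = 31/9.
E[W | Z ≥ 2] = (31/9) / (25/36) = 124/25.

124/25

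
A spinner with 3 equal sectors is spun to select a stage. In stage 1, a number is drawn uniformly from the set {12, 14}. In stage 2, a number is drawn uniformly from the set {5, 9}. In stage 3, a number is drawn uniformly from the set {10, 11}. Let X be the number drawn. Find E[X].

E[X | stage 1] = (12+14)/2 = 13.
E[X | stage 2] = (5+9)/2 = 7.
E[X | stage 3] = (10+11)/2 = 21/2.
E[X] = (1/3)·(13) + (1/3)·(7) + (1/3)·(21/2) = 61/6.

61/6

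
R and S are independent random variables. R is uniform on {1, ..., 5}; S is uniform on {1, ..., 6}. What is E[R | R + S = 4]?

2

Outcomes with R + S = 4: (1,3), (2,2), (3,1), each with probability 1/30.
E[R | R + S = 4] = (1 + 2 + 3) / 3 = 2.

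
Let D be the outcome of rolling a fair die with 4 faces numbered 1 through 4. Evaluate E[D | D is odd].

Given D is odd, D is equally likely to be any of {1, 3}.
E[D | D is odd] = (1 + 3) / 2 = 2.

2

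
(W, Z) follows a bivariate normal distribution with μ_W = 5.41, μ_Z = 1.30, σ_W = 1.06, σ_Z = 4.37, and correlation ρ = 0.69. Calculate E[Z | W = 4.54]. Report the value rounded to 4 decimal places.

-1.1748

E[Z | W=x] = μ_Z + ρ(σ_Z/σ_W)(x − μ_W) for jointly normal variables.
E[Z | W=4.54] = 1.30 + (0.69)·(4.37/1.06)·(4.54 − (5.41)) = 1.30 + (2.8446)·(-0.87) = -1.1748.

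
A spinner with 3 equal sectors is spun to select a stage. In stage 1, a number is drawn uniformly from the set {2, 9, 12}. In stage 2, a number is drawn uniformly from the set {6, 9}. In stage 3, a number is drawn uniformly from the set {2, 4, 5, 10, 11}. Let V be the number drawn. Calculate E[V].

647/90

E[V | stage 1] = (2+9+12)/3 = 23/3.
E[V | stage 2] = (6+9)/2 = 15/2.
E[V | stage 3] = (2+4+5+10+11)/5 = 32/5.
E[V] = (1/3)·(23/3) + (1/3)·(15/2) + (1/3)·(32/5) = 647/90.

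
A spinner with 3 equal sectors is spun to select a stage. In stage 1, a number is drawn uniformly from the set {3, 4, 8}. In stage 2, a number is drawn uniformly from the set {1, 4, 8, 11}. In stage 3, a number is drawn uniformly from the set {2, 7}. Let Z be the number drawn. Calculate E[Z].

E[Z | stage 1] = (3+4+8)/3 = 5.
E[Z | stage 2] = (1+4+8+11)/4 = 6.
E[Z | stage 3] = (2+7)/2 = 9/2.
E[Z] = (1/3)·(5) + (1/3)·(6) + (1/3)·(9/2) = 31/6.

31/6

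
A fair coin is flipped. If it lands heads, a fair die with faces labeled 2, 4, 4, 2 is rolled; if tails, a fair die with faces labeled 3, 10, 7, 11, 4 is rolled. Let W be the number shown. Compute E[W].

5

E[W | heads] = (2+4+4+2)/4 = 3.
E[W | tails] = (3+10+7+11+4)/5 = 7.
By the law of total expectation,
E[W] = (1/2)·(3) + (1/2)·(7) = 5.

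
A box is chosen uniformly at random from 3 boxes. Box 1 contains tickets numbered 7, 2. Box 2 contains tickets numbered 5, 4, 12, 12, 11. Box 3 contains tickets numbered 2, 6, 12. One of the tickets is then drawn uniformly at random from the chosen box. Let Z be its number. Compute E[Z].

E[Z | box 1] = (7+2)/2 = 9/2.
E[Z | box 2] = (5+4+12+12+11)/5 = 44/5.
E[Z | box 3] = (2+6+12)/3 = 20/3.
By the law of total expectation,
E[Z] = (1/3)·(9/2) + (1/3)·(44/5) + (1/3)·(20/3) = 599/90.

599/90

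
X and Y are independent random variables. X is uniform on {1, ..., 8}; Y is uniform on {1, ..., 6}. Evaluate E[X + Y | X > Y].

P(X > Y) = 9/16.
Summing (X+Y)·P(x,y) over outcomes with X > Y gives 79/16.
E[X + Y | X > Y] = (79/16) / (9/16) = 79/9.

79/9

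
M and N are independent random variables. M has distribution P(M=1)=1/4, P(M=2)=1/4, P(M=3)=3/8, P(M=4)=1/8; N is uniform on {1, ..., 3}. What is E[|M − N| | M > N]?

P(M > N) = 11/24.
Summing |M−N|·P(x,y) over outcomes with M > N gives 17/24.
E[|M − N| | M > N] = (17/24) / (11/24) = 17/11.

17/11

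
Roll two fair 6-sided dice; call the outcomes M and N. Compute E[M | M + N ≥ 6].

P(M + N ≥ 6) = 13/18.
Summing M·P(x,y) over outcomes with M + N ≥ 6 gives 53/18.
E[M | M + N ≥ 6] = (53/18) / (13/18) = 53/13.

53/13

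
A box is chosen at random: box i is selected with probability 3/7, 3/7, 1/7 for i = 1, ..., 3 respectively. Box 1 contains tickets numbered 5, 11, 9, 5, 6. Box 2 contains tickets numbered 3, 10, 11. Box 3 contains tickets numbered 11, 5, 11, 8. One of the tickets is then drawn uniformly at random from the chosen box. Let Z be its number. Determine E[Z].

1087/140

E[Z | box 1] = (5+11+9+5+6)/5 = 36/5.
E[Z | box 2] = (3+10+11)/3 = 8.
E[Z | box 3] = (11+5+11+8)/4 = 35/4.
By the law of total expectation,
E[Z] = (3/7)·(36/5) + (3/7)·(8) + (1/7)·(35/4) = 1087/140.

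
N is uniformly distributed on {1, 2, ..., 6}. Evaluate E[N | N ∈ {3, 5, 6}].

14/3

P(N ∈ {3, 5, 6}) = 1/2.
Σ over the event: 3·1/6 + 5·1/6 + 6·1/6 = 7/3.
E[N | N ∈ {3, 5, 6}] = (7/3) / (1/2) = 14/3.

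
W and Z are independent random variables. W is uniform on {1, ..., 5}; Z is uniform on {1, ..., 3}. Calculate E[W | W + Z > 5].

P(W + Z > 5) = 2/5.
Summing W·P(x,y) over outcomes with W + Z > 5 gives 26/15.
E[W | W + Z > 5] = (26/15) / (2/5) = 13/3.

13/3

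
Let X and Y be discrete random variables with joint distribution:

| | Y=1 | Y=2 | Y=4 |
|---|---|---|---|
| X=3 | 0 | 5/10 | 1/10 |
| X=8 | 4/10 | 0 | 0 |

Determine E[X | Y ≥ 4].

P(Y ≥ 4) = 1/10.
Summing X·P(X=x,Y=y) over the conditioning event gives 3/10.
E[X | Y ≥ 4] = (3/10) / (1/10) = 3.

3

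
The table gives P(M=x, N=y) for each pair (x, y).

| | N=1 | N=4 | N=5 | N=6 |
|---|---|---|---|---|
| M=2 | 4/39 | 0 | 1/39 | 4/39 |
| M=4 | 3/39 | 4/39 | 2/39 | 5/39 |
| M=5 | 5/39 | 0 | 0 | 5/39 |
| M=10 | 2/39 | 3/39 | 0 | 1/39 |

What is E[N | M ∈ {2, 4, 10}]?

P(M ∈ {2, 4, 10}) = 29/39.
Summing N·P(M=x,N=y) over the conditioning event gives 112/39.
E[N | M ∈ {2, 4, 10}] = (112/39) / (29/39) = 112/29.

112/29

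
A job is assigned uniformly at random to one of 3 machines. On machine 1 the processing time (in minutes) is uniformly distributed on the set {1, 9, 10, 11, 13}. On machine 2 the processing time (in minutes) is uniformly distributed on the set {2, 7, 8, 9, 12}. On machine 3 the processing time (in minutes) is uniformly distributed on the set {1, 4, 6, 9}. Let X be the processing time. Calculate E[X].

107/15

E[X | machine 1] = (1+9+10+11+13)/5 = 44/5.
E[X | machine 2] = (2+7+8+9+12)/5 = 38/5.
E[X | machine 3] = (1+4+6+9)/4 = 5.
By the law of total expectation,
E[X] = (1/3)·(44/5) + (1/3)·(38/5) + (1/3)·(5) = 107/15.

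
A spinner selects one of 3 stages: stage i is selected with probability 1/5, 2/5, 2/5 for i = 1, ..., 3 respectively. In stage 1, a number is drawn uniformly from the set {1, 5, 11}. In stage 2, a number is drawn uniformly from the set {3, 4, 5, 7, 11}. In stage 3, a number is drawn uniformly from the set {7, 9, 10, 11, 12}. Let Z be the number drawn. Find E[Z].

E[Z | stage 1] = (1+5+11)/3 = 17/3.
E[Z | stage 2] = (3+4+5+7+11)/5 = 6.
E[Z | stage 3] = (7+9+10+11+12)/5 = 49/5.
By the law of total expectation,
E[Z] = (1/5)·(17/3) + (2/5)·(6) + (2/5)·(49/5) = 559/75.

559/75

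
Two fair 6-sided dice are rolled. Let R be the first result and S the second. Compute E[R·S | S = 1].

7/2

Outcomes with S = 1: (1,1), (2,1), (3,1), (4,1), (5,1), (6,1), each with probability 1/36.
E[R·S | S = 1] = (1 + 2 + 3 + 4 + 5 + 6) / 6 = 7/2.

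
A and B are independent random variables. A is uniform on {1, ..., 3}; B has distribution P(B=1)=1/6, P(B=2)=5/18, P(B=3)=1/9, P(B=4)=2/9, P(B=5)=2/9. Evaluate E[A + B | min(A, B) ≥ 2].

179/30

P(min(A, B) ≥ 2) = 5/9.
Summing (A+B)·P(x,y) over outcomes with min(A, B) ≥ 2 gives 179/54.
E[A + B | min(A, B) ≥ 2] = (179/54) / (5/9) = 179/30.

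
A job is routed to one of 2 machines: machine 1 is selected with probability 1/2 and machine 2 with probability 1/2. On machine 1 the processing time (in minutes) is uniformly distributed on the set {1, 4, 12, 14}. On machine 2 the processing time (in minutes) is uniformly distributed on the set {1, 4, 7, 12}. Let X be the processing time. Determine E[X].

E[X | machine 1] = (1+4+12+14)/4 = 31/4.
E[X | machine 2] = (1+4+7+12)/4 = 6.
By the law of total expectation,
E[X] = (1/2)·(31/4) + (1/2)·(6) = 55/8.

55/8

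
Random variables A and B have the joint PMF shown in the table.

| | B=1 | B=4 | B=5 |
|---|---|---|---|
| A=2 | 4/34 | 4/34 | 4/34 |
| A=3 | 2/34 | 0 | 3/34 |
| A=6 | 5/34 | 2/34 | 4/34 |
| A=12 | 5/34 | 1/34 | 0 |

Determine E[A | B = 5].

P(B = 5) = 11/34.
Σ A·P over the event = 2·(4/34) + 3·(3/34) + 6·(4/34) = 41/34.
E[A | B = 5] = (41/34) / (11/34) = 41/11.

41/11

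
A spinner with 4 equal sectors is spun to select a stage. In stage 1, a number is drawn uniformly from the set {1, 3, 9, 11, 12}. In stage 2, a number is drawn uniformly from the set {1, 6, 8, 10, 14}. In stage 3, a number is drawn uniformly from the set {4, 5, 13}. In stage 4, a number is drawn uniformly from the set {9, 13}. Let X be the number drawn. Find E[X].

25/3

E[X | stage 1] = (1+3+9+11+12)/5 = 36/5.
E[X | stage 2] = (1+6+8+10+14)/5 = 39/5.
E[X | stage 3] = (4+5+13)/3 = 22/3.
E[X | stage 4] = (9+13)/2 = 11.
E[X] = (1/4)·(36/5) + (1/4)·(39/5) + (1/4)·(22/3) + (1/4)·(11) = 25/3.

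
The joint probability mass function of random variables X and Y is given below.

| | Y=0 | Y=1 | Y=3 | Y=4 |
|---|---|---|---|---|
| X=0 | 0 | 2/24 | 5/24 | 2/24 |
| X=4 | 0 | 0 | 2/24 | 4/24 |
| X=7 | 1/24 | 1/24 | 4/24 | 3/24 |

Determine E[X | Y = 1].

P(Y = 1) = 1/8.
Σ X·P over the event = 0·(2/24) + 7·(1/24) = 7/24.
E[X | Y = 1] = (7/24) / (1/8) = 7/3.

7/3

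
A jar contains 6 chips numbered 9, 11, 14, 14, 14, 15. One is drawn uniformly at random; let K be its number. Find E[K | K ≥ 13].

57/4

P(K ≥ 13) = 2/3.
Σ over the event: 14·1/2 + 15·1/6 = 19/2.
E[K | K ≥ 13] = (19/2) / (2/3) = 57/4.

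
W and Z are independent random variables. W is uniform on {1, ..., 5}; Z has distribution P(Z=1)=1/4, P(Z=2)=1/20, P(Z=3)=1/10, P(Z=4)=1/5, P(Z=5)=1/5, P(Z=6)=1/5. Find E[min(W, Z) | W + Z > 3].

223/89

P(W + Z > 3) = 89/100.
Summing min(W,Z)·P(x,y) over outcomes with W + Z > 3 gives 223/100.
E[min(W, Z) | W + Z > 3] = (223/100) / (89/100) = 223/89.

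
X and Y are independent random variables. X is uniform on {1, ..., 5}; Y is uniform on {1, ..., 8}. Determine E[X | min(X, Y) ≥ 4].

Outcomes with min(X, Y) ≥ 4: (4,4), (4,5), (4,6), (4,7), (4,8), (5,4), (5,5), (5,6), (5,7), (5,8), each with probability 1/40.
E[X | min(X, Y) ≥ 4] = (4 + 4 + 4 + 4 + 4 + 5 + 5 + 5 + 5 + 5) / 10 = 9/2.

9/2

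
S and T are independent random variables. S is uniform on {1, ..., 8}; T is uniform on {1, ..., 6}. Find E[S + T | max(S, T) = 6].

102/11

P(max(S, T) = 6) = 11/48.
Summing (S+T)·P(x,y) over outcomes with max(S, T) = 6 gives 17/8.
E[S + T | max(S, T) = 6] = (17/8) / (11/48) = 102/11.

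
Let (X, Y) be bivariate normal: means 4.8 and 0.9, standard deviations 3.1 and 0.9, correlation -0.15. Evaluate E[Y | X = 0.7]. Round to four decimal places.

1.0785

E[Y | X=x] = μ_Y + ρ(σ_Y/σ_X)(x − μ_X) for jointly normal variables.
E[Y | X=0.7] = 0.9 + (-0.15)·(0.9/3.1)·(0.7 − (4.8)) = 0.9 + (-0.043548)·(-4.1) = 1.0785.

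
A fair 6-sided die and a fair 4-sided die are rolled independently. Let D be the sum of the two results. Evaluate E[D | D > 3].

136/21

P(D > 3) = 7/8.
Σ over the event: 4·1/8 + 5·1/6 + 6·1/6 + 7·1/6 + 8·1/8 + 9·1/12 + 10·1/24 = 17/3.
E[D | D > 3] = (17/3) / (7/8) = 136/21.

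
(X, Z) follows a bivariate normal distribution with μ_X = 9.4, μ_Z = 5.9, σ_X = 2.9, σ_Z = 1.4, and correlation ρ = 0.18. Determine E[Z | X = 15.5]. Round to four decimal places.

E[Z | X=x] = μ_Z + ρ(σ_Z/σ_X)(x − μ_X) for jointly normal variables.
E[Z | X=15.5] = 5.9 + (0.18)·(1.4/2.9)·(15.5 − (9.4)) = 5.9 + (0.086897)·(6.1) = 6.4301.

6.4301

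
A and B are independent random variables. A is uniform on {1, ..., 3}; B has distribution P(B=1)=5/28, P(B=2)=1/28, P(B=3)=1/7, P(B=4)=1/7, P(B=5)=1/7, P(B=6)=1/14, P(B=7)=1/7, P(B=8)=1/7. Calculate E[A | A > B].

28/11

P(A > B) = 11/84.
Summing A·P(x,y) over outcomes with A > B gives 1/3.
E[A | A > B] = (1/3) / (11/84) = 28/11.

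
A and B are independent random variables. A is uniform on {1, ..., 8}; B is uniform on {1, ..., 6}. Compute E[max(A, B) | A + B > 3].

P(A + B > 3) = 15/16.
Summing max(A,B)·P(x,y) over outcomes with A + B > 3 gives 41/8.
E[max(A, B) | A + B > 3] = (41/8) / (15/16) = 82/15.

82/15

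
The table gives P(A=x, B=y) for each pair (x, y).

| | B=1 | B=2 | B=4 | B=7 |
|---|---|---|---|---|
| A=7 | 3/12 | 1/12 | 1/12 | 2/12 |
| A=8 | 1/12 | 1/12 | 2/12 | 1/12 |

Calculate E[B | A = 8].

18/5

P(A = 8) = 5/12.
Σ B·P over the event = 1·(1/12) + 2·(1/12) + 4·(2/12) + 7·(1/12) = 3/2.
E[B | A = 8] = (3/2) / (5/12) = 18/5.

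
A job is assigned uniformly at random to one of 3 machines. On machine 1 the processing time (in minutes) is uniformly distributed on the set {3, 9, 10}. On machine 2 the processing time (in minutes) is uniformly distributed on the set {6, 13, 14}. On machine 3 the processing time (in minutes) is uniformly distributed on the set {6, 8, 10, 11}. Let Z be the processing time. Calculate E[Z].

E[Z | machine 1] = (3+9+10)/3 = 22/3.
E[Z | machine 2] = (6+13+14)/3 = 11.
E[Z | machine 3] = (6+8+10+11)/4 = 35/4.
By the law of total expectation,
E[Z] = (1/3)·(22/3) + (1/3)·(11) + (1/3)·(35/4) = 325/36.

325/36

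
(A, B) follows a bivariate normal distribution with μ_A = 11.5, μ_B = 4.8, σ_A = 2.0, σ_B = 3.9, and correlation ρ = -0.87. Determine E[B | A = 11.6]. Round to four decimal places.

For a bivariate normal, E[B | A=x] = μ_B + ρ·(σ_B/σ_A)·(x − μ_A).
E[B | A=11.6] = 4.8 + (-0.87)·(3.9/2.0)·(11.6 − (11.5)) = 4.8 + (-1.6965)·(0.1) = 4.6304.

4.6304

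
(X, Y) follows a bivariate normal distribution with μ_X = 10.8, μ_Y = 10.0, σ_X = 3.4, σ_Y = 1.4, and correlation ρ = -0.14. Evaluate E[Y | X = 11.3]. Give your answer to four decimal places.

9.9712

For a bivariate normal, E[Y | X=x] = μ_Y + ρ·(σ_Y/σ_X)·(x − μ_X).
E[Y | X=11.3] = 10.0 + (-0.14)·(1.4/3.4)·(11.3 − (10.8)) = 10.0 + (-0.057647)·(0.5) = 9.9712.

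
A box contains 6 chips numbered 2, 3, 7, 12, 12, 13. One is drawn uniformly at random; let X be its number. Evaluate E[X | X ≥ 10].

P(X ≥ 10) = 1/2.
Σ over the event: 12·1/3 + 13·1/6 = 37/6.
E[X | X ≥ 10] = (37/6) / (1/2) = 37/3.

37/3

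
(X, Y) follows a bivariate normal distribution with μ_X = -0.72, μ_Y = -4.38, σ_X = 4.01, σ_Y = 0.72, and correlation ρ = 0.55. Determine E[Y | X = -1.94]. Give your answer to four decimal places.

For a bivariate normal, E[Y | X=x] = μ_Y + ρ·(σ_Y/σ_X)·(x − μ_X).
E[Y | X=-1.94] = -4.38 + (0.55)·(0.72/4.01)·(-1.94 − (-0.72)) = -4.38 + (0.098753)·(-1.22) = -4.5005.

-4.5005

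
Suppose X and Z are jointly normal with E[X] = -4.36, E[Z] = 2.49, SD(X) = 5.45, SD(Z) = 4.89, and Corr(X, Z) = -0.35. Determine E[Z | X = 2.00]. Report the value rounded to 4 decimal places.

The regression of Z on X has slope ρ·σ_Z/σ_X and passes through (μ_X, μ_Z).
E[Z | X=2.00] = 2.49 + (-0.35)·(4.89/5.45)·(2.00 − (-4.36)) = 2.49 + (-0.31404)·(6.36) = 0.4927.

0.4927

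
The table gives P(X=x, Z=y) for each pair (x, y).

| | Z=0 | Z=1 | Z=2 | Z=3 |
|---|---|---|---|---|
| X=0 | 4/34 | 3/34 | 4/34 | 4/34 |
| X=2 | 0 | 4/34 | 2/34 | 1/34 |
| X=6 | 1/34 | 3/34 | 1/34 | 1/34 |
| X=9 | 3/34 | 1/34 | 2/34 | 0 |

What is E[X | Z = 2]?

P(Z = 2) = 9/34.
Σ X·P over the event = 0·(4/34) + 2·(2/34) + 6·(1/34) + 9·(2/34) = 14/17.
E[X | Z = 2] = (14/17) / (9/34) = 28/9.

28/9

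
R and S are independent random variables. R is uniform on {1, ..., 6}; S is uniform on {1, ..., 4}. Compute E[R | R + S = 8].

Outcomes with R + S = 8: (4,4), (5,3), (6,2), each with probability 1/24.
E[R | R + S = 8] = (4 + 5 + 6) / 3 = 5.

5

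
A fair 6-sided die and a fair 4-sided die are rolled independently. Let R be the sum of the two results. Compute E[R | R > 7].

26/3

P(R > 7) = 1/4.
Σ over the event: 8·1/8 + 9·1/12 + 10·1/24 = 13/6.
E[R | R > 7] = (13/6) / (1/4) = 26/3.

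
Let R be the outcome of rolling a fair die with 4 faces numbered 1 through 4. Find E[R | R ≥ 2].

3

Given R ≥ 2, R is equally likely to be any of {2, 3, 4}.
E[R | R ≥ 2] = (2 + 3 + 4) / 3 = 3.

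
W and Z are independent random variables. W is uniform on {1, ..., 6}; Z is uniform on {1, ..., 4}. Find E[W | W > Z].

32/7

P(W > Z) = 7/12.
Summing W·P(x,y) over outcomes with W > Z gives 8/3.
E[W | W > Z] = (8/3) / (7/12) = 32/7.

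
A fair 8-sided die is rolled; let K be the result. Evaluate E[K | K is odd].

Given K is odd, K is equally likely to be any of {1, 3, 5, 7}.
E[K | K is odd] = (1 + 3 + 5 + 7) / 4 = 4.

4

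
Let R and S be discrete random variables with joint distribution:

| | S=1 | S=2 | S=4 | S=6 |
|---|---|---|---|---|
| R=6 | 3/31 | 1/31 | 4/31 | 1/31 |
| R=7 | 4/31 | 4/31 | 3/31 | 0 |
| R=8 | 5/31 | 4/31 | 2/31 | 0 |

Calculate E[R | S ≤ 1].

P(S ≤ 1) = 12/31.
Summing R·P(R=x,S=y) over the conditioning event gives 86/31.
E[R | S ≤ 1] = (86/31) / (12/31) = 43/6.

43/6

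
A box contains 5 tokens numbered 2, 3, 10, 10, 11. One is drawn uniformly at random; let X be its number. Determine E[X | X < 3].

P(X < 3) = 1/5.
Σ over the event: 2·1/5 = 2/5.
E[X | X < 3] = (2/5) / (1/5) = 2.

2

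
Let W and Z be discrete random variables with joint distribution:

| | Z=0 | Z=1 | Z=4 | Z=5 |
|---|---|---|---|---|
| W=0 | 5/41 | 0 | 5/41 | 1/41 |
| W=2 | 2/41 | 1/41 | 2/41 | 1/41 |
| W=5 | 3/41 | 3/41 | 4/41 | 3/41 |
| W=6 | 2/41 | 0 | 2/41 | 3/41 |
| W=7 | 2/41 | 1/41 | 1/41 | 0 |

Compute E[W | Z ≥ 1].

34/9

P(Z ≥ 1) = 27/41.
Summing W·P(W=x,Z=y) over the conditioning event gives 102/41.
E[W | Z ≥ 1] = (102/41) / (27/41) = 34/9.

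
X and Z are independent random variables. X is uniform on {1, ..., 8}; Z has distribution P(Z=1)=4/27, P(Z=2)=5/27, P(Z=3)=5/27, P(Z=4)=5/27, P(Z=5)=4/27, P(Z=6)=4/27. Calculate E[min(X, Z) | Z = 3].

P(Z = 3) = 5/27.
Summing min(X,Z)·P(x,y) over outcomes with Z = 3 gives 35/72.
E[min(X, Z) | Z = 3] = (35/72) / (5/27) = 21/8.

21/8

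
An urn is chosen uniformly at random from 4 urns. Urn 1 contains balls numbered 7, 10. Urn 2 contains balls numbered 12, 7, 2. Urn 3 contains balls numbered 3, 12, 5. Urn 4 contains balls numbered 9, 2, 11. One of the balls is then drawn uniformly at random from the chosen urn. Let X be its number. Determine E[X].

59/8

E[X | urn 1] = (7+10)/2 = 17/2.
E[X | urn 2] = (12+7+2)/3 = 7.
E[X | urn 3] = (3+12+5)/3 = 20/3.
E[X | urn 4] = (9+2+11)/3 = 22/3.
E[X] = (1/4)·(17/2) + (1/4)·(7) + (1/4)·(20/3) + (1/4)·(22/3) = 59/8.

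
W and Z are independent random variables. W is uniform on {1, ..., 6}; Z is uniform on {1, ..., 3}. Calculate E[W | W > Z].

P(W > Z) = 2/3.
Summing W·P(x,y) over outcomes with W > Z gives 53/18.
E[W | W > Z] = (53/18) / (2/3) = 53/12.

53/12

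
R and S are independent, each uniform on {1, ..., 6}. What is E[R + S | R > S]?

P(R > S) = 5/12.
Summing (R+S)·P(x,y) over outcomes with R > S gives 35/12.
E[R + S | R > S] = (35/12) / (5/12) = 7.

7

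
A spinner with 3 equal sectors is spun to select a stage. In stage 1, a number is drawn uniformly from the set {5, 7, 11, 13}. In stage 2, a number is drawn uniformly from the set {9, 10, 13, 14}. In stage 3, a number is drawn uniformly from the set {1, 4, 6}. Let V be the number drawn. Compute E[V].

E[V | stage 1] = (5+7+11+13)/4 = 9.
E[V | stage 2] = (9+10+13+14)/4 = 23/2.
E[V | stage 3] = (1+4+6)/3 = 11/3.
By the law of total expectation,
E[V] = (1/3)·(9) + (1/3)·(23/2) + (1/3)·(11/3) = 145/18.

145/18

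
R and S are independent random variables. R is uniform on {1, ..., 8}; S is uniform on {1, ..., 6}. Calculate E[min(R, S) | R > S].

P(R > S) = 9/16.
Summing min(R,S)·P(x,y) over outcomes with R > S gives 77/48.
E[min(R, S) | R > S] = (77/48) / (9/16) = 77/27.

77/27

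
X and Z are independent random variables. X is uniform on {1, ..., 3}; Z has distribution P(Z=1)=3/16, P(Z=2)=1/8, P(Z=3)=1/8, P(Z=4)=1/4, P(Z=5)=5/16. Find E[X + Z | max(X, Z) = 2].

23/7

P(max(X, Z) = 2) = 7/48.
Summing (X+Z)·P(x,y) over outcomes with max(X, Z) = 2 gives 23/48.
E[X + Z | max(X, Z) = 2] = (23/48) / (7/48) = 23/7.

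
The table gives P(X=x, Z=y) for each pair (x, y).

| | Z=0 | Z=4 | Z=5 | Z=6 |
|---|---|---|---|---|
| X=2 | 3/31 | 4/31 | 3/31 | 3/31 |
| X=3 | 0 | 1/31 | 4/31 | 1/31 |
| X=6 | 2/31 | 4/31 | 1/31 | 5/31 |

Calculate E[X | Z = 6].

13/3

P(Z = 6) = 9/31.
Summing X·P(X=x,Z=y) over the conditioning event gives 39/31.
E[X | Z = 6] = (39/31) / (9/31) = 13/3.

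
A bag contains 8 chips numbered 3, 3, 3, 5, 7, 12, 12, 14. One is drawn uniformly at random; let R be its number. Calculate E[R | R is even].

38/3

P(R is even) = 3/8.
Σ over the event: 12·1/4 + 14·1/8 = 19/4.
E[R | R is even] = (19/4) / (3/8) = 38/3.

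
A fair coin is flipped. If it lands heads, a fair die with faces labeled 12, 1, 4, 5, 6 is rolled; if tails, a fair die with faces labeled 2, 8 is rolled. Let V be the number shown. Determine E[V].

53/10

E[V | heads] = (12+1+4+5+6)/5 = 28/5.
E[V | tails] = (2+8)/2 = 5.
By the law of total expectation,
E[V] = (1/2)·(28/5) + (1/2)·(5) = 53/10.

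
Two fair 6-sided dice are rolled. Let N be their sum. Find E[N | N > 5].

106/13

P(N > 5) = 13/18.
Σ over the event: 6·5/36 + 7·1/6 + 8·5/36 + 9·1/9 + 10·1/12 + 11·1/18 + 12·1/36 = 53/9.
E[N | N > 5] = (53/9) / (13/18) = 106/13.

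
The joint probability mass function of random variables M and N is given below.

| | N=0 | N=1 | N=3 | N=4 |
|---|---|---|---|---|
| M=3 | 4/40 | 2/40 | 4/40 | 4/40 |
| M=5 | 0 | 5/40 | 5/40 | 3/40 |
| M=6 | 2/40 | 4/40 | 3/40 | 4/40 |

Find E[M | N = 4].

51/11

P(N = 4) = 11/40.
Σ M·P over the event = 3·(4/40) + 5·(3/40) + 6·(4/40) = 51/40.
E[M | N = 4] = (51/40) / (11/40) = 51/11.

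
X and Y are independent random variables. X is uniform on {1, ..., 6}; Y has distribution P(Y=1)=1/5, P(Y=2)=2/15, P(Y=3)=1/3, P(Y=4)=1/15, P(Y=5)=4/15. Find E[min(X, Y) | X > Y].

26/11

P(X > Y) = 22/45.
Summing min(X,Y)·P(x,y) over outcomes with X > Y gives 52/45.
E[min(X, Y) | X > Y] = (52/45) / (22/45) = 26/11.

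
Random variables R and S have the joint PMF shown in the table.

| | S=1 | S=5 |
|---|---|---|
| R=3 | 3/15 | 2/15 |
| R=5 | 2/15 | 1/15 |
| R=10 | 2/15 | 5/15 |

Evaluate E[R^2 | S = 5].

P(S = 5) = 8/15.
Summing R^2·P(R=x,S=y) over the conditioning event gives 181/5.
E[R^2 | S = 5] = (181/5) / (8/15) = 543/8.

543/8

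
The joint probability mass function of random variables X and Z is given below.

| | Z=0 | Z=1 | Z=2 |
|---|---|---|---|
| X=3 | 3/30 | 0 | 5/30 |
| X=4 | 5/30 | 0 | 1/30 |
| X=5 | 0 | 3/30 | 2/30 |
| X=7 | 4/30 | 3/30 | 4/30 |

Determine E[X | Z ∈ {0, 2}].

19/4

P(Z ∈ {0, 2}) = 4/5.
Σ X·P over the event = 3·(3/30) + 3·(5/30) + 4·(5/30) + 4·(1/30) + 5·(2/30) + 7·(4/30) + 7·(4/30) = 19/5.
E[X | Z ∈ {0, 2}] = (19/5) / (4/5) = 19/4.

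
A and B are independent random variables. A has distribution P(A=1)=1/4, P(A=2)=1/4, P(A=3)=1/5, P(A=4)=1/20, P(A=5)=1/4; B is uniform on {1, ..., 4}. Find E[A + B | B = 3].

29/5

P(B = 3) = 1/4.
Summing (A+B)·P(x,y) over outcomes with B = 3 gives 29/20.
E[A + B | B = 3] = (29/20) / (1/4) = 29/5.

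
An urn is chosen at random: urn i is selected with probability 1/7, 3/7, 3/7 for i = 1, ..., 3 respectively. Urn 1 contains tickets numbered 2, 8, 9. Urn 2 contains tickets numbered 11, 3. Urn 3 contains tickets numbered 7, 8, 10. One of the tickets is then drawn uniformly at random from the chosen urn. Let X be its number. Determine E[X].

E[X | urn 1] = (2+8+9)/3 = 19/3.
E[X | urn 2] = (11+3)/2 = 7.
E[X | urn 3] = (7+8+10)/3 = 25/3.
E[X] = (1/7)·(19/3) + (3/7)·(7) + (3/7)·(25/3) = 157/21.

157/21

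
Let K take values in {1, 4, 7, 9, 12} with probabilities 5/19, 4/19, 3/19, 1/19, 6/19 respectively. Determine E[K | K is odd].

35/9

P(K is odd) = 9/19.
Σ over the event: 1·5/19 + 7·3/19 + 9·1/19 = 35/19.
E[K | K is odd] = (35/19) / (9/19) = 35/9.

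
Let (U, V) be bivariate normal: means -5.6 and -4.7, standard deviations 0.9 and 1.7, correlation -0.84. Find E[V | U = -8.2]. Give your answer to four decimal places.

E[V | U=x] = μ_V + ρ(σ_V/σ_U)(x − μ_U) for jointly normal variables.
E[V | U=-8.2] = -4.7 + (-0.84)·(1.7/0.9)·(-8.2 − (-5.6)) = -4.7 + (-1.58667)·(-2.6) = -0.5747.

-0.5747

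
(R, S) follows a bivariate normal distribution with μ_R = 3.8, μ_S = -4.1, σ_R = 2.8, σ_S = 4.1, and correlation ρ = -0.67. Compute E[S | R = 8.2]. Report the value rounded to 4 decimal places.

-8.4167

E[S | R=x] = μ_S + ρ(σ_S/σ_R)(x − μ_R) for jointly normal variables.
E[S | R=8.2] = -4.1 + (-0.67)·(4.1/2.8)·(8.2 − (3.8)) = -4.1 + (-0.98107)·(4.4) = -8.4167.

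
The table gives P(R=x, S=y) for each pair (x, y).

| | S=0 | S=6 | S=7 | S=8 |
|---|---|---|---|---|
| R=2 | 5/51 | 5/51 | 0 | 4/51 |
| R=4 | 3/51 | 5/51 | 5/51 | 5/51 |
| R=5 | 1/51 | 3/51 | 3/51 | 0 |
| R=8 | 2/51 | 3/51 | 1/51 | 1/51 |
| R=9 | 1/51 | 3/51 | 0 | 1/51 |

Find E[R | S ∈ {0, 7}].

P(S ∈ {0, 7}) = 7/17.
Summing R·P(R=x,S=y) over the conditioning event gives 95/51.
E[R | S ∈ {0, 7}] = (95/51) / (7/17) = 95/21.

95/21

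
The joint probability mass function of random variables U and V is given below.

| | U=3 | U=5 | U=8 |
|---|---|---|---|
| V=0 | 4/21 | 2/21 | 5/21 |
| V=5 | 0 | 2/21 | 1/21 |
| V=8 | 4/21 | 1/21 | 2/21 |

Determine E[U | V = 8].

33/7

P(V = 8) = 1/3.
Summing U·P(U=x,V=y) over the conditioning event gives 11/7.
E[U | V = 8] = (11/7) / (1/3) = 33/7.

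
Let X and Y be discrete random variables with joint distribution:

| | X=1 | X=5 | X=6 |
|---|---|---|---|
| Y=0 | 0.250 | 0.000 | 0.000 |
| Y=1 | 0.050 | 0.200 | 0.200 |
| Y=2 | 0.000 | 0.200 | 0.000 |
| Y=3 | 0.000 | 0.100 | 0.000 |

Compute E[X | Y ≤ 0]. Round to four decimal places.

P(Y ≤ 0) = 0.250.
Σ X·P over the event = 1·(0.250) = 0.250.
E[X | Y ≤ 0] = (0.250) / (0.250) = 1.0000.

1.0000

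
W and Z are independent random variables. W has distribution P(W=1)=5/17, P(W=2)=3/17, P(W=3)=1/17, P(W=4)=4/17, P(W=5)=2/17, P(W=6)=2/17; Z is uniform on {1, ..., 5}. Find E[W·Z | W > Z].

P(W > Z) = 7/17.
Summing WZ·P(x,y) over outcomes with W > Z gives 23/5.
E[W·Z | W > Z] = (23/5) / (7/17) = 391/35.

391/35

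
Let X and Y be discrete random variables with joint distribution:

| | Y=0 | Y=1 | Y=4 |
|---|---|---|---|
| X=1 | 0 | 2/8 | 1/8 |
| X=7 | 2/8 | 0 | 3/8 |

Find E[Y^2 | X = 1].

6

P(X = 1) = 3/8.
Σ Y^2·P over the event = 1·(2/8) + 16·(1/8) = 9/4.
E[Y^2 | X = 1] = (9/4) / (3/8) = 6.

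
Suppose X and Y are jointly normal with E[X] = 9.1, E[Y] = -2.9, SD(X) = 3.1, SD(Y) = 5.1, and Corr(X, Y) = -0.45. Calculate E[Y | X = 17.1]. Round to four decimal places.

-8.8226

For a bivariate normal, E[Y | X=x] = μ_Y + ρ·(σ_Y/σ_X)·(x − μ_X).
E[Y | X=17.1] = -2.9 + (-0.45)·(5.1/3.1)·(17.1 − (9.1)) = -2.9 + (-0.74032)·(8) = -8.8226.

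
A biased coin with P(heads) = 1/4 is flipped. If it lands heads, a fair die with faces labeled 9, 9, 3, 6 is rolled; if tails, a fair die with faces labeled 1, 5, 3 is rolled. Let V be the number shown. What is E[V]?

E[V | heads] = (9+9+3+6)/4 = 27/4.
E[V | tails] = (1+5+3)/3 = 3.
E[V] = (1/4)·(27/4) + (3/4)·(3) = 63/16.

63/16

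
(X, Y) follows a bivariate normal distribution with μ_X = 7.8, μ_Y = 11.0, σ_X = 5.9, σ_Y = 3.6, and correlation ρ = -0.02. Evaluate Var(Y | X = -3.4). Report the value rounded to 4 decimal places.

The conditional variance in a bivariate normal is σ_Y²(1 − ρ²), independent of x.
Var(Y | X=-3.4) = (3.6)²·(1 − (-0.02)²) = 12.96·0.9996 = 12.9548.

12.9548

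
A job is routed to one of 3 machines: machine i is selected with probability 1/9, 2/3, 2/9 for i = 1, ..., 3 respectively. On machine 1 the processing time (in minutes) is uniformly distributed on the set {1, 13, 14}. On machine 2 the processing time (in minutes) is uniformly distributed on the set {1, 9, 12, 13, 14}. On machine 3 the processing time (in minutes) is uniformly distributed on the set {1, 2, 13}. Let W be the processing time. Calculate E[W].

E[W | machine 1] = (1+13+14)/3 = 28/3.
E[W | machine 2] = (1+9+12+13+14)/5 = 49/5.
E[W | machine 3] = (1+2+13)/3 = 16/3.
By the law of total expectation,
E[W] = (1/9)·(28/3) + (2/3)·(49/5) + (2/9)·(16/3) = 394/45.

394/45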